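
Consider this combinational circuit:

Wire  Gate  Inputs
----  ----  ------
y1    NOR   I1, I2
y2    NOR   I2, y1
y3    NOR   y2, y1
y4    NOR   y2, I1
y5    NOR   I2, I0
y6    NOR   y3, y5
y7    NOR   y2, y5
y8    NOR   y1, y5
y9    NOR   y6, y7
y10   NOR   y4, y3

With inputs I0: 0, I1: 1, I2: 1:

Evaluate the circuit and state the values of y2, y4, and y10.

y1 = I1 NOR I2 = 1 NOR 1 = 0
y2 = I2 NOR y1 = 1 NOR 0 = 0
y3 = y2 NOR y1 = 0 NOR 0 = 1
y4 = y2 NOR I1 = 0 NOR 1 = 0
y10 = y4 NOR y3 = 0 NOR 1 = 0

y2 = 0, y4 = 0, y10 = 0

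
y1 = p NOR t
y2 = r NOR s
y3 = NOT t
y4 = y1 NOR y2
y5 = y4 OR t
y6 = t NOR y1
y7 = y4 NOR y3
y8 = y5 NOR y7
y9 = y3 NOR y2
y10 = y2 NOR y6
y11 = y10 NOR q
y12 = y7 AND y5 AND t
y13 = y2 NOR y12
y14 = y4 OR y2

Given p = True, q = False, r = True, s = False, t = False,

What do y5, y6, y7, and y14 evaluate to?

y5 = True, y6 = True, y7 = False, y14 = True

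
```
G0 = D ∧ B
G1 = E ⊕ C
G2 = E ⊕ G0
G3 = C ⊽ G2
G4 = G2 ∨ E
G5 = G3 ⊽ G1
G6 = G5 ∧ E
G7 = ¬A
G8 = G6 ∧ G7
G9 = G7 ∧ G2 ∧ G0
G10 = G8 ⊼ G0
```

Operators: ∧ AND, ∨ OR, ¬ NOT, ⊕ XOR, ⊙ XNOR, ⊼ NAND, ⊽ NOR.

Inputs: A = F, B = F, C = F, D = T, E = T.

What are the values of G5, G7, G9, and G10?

G0 = D AND B = T AND F = F
G1 = E XOR C = T XOR F = T
G2 = E XOR G0 = T XOR F = T
G3 = C NOR G2 = F NOR T = F
G5 = G3 NOR G1 = F NOR T = F
G6 = G5 AND E = F AND T = F
G7 = NOT A = NOT F = T
G8 = G6 AND G7 = F AND T = F
G9 = G7 AND G2 AND G0 = T AND T AND F = F
G10 = G8 NAND G0 = F NAND F = T

G5 = F, G7 = T, G9 = F, G10 = T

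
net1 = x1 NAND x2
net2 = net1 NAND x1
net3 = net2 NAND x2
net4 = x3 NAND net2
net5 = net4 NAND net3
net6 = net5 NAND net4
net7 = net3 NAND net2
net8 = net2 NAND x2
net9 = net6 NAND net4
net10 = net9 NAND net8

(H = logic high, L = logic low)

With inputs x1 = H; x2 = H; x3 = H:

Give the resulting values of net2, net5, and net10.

net1 = x1 NAND x2 = H NAND H = L
net2 = net1 NAND x1 = L NAND H = H
net3 = net2 NAND x2 = H NAND H = L
net4 = x3 NAND net2 = H NAND H = L
net5 = net4 NAND net3 = L NAND L = H
net6 = net5 NAND net4 = H NAND L = H
net8 = net2 NAND x2 = H NAND H = L
net9 = net6 NAND net4 = H NAND L = H
net10 = net9 NAND net8 = H NAND L = H

net2 = H  net5 = H  net10 = H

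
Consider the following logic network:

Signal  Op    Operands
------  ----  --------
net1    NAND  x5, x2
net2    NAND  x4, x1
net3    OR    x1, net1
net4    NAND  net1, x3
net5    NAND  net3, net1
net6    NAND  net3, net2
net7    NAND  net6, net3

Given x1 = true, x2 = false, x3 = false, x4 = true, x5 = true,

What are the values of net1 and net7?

net1 = true  net7 = false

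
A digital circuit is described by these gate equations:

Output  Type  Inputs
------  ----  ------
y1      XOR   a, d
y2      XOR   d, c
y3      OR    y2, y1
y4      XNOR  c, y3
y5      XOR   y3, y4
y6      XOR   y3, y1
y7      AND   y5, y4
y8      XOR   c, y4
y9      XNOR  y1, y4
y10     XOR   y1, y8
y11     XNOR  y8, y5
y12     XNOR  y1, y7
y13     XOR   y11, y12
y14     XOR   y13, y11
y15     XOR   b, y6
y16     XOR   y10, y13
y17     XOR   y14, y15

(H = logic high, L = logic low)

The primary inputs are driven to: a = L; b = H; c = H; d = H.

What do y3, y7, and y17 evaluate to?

y1 = a XOR d = L XOR H = H
y2 = d XOR c = H XOR H = L
y3 = y2 OR y1 = L OR H = H
y4 = c XNOR y3 = H XNOR H = H
y5 = y3 XOR y4 = H XOR H = L
y6 = y3 XOR y1 = H XOR H = L
y7 = y5 AND y4 = L AND H = L
y8 = c XOR y4 = H XOR H = L
y11 = y8 XNOR y5 = L XNOR L = H
y12 = y1 XNOR y7 = H XNOR L = L
y13 = y11 XOR y12 = H XOR L = H
y14 = y13 XOR y11 = H XOR H = L
y15 = b XOR y6 = H XOR L = H
y17 = y14 XOR y15 = L XOR H = H

y3 = H  y7 = L  y17 = H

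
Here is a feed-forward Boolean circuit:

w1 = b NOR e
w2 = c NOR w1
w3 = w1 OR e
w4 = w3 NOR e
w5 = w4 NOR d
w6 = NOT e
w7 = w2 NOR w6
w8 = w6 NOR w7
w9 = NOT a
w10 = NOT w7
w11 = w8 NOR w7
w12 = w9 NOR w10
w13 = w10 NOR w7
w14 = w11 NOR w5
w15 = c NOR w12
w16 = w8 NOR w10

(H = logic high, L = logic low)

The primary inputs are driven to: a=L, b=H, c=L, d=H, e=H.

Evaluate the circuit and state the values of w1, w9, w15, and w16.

w1 = b NOR e = H NOR H = L
w2 = c NOR w1 = L NOR L = H
w6 = NOT e = NOT H = L
w7 = w2 NOR w6 = H NOR L = L
w8 = w6 NOR w7 = L NOR L = H
w9 = NOT a = NOT L = H
w10 = NOT w7 = NOT L = H
w12 = w9 NOR w10 = H NOR H = L
w15 = c NOR w12 = L NOR L = H
w16 = w8 NOR w10 = H NOR H = L

w1 = L, w9 = H, w15 = H, w16 = L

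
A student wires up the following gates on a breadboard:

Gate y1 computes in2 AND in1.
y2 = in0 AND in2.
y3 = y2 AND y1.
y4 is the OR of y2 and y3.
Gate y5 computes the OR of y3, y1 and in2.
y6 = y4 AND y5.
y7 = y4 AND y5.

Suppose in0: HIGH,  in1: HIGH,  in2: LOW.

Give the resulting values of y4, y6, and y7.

y4 = LOW, y6 = LOW, y7 = LOW

y1 = in2 AND in1 = LOW AND HIGH = LOW
y2 = in0 AND in2 = HIGH AND LOW = LOW
y3 = y2 AND y1 = LOW AND LOW = LOW
y4 = y2 OR y3 = LOW OR LOW = LOW
y5 = y3 OR y1 OR in2 = LOW OR LOW OR LOW = LOW
y6 = y4 AND y5 = LOW AND LOW = LOW
y7 = y4 AND y5 = LOW AND LOW = LOW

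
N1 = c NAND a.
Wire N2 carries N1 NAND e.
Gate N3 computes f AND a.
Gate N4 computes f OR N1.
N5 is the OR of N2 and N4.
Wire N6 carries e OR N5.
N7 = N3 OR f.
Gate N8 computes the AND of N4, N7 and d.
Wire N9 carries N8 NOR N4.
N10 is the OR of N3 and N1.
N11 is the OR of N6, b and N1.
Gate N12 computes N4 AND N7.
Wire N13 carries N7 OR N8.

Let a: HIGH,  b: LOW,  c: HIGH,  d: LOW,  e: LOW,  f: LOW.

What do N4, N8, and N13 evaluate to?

N4 = LOW; N8 = LOW; N13 = LOW

N1 = c NAND a = HIGH NAND HIGH = LOW
N3 = f AND a = LOW AND HIGH = LOW
N4 = f OR N1 = LOW OR LOW = LOW
N7 = N3 OR f = LOW OR LOW = LOW
N8 = N4 AND N7 AND d = LOW AND LOW AND LOW = LOW
N13 = N7 OR N8 = LOW OR LOW = LOW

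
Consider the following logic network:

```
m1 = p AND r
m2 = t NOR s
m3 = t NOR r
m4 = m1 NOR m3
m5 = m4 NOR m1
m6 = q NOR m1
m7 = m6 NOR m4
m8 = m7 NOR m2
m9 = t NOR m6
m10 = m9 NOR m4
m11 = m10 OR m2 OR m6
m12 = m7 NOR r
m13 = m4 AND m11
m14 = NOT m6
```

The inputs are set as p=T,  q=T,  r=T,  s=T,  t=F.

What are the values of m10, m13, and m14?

m10 = F, m13 = F, m14 = T

m1 = p AND r = T AND T = T
m2 = t NOR s = F NOR T = F
m3 = t NOR r = F NOR T = F
m4 = m1 NOR m3 = T NOR F = F
m6 = q NOR m1 = T NOR T = F
m9 = t NOR m6 = F NOR F = T
m10 = m9 NOR m4 = T NOR F = F
m11 = m10 OR m2 OR m6 = F OR F OR F = F
m13 = m4 AND m11 = F AND F = F
m14 = NOT m6 = NOT F = T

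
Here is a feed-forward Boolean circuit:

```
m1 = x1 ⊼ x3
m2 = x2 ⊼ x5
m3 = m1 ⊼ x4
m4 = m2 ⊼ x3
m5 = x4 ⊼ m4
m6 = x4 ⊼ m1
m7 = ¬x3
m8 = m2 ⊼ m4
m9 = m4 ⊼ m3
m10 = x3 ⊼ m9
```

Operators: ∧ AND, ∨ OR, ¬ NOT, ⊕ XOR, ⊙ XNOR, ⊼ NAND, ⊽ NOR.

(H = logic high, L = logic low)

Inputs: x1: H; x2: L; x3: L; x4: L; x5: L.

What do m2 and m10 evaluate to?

m2 = H; m10 = H

m1 = x1 NAND x3 = H NAND L = H
m2 = x2 NAND x5 = L NAND L = H
m3 = m1 NAND x4 = H NAND L = H
m4 = m2 NAND x3 = H NAND L = H
m9 = m4 NAND m3 = H NAND H = L
m10 = x3 NAND m9 = L NAND L = H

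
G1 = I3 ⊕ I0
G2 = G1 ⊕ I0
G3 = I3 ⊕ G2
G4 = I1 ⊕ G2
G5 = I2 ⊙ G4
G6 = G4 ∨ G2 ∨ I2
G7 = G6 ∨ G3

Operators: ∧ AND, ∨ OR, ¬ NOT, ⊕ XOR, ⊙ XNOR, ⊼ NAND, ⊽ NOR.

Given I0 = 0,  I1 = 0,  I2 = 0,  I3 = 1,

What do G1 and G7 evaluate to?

G1 = 1; G7 = 1

G1 = I3 XOR I0 = 1 XOR 0 = 1
G2 = G1 XOR I0 = 1 XOR 0 = 1
G3 = I3 XOR G2 = 1 XOR 1 = 0
G4 = I1 XOR G2 = 0 XOR 1 = 1
G6 = G4 OR G2 OR I2 = 1 OR 1 OR 0 = 1
G7 = G6 OR G3 = 1 OR 0 = 1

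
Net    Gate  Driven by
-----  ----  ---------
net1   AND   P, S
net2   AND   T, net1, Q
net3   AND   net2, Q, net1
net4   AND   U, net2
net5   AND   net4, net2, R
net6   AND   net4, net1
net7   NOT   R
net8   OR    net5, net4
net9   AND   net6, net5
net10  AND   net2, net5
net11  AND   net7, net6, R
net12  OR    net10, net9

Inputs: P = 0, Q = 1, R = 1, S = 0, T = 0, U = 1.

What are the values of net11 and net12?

net1 = P AND S = 0 AND 0 = 0
net2 = T AND net1 AND Q = 0 AND 0 AND 1 = 0
net4 = U AND net2 = 1 AND 0 = 0
net5 = net4 AND net2 AND R = 0 AND 0 AND 1 = 0
net6 = net4 AND net1 = 0 AND 0 = 0
net7 = NOT R = NOT 1 = 0
net9 = net6 AND net5 = 0 AND 0 = 0
net10 = net2 AND net5 = 0 AND 0 = 0
net11 = net7 AND net6 AND R = 0 AND 0 AND 1 = 0
net12 = net10 OR net9 = 0 OR 0 = 0

net11 = 0  net12 = 0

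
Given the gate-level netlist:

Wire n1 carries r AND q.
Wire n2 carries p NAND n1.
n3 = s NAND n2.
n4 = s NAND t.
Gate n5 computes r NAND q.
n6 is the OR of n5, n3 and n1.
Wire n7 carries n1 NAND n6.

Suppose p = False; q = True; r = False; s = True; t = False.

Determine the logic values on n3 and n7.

n3 = False, n7 = True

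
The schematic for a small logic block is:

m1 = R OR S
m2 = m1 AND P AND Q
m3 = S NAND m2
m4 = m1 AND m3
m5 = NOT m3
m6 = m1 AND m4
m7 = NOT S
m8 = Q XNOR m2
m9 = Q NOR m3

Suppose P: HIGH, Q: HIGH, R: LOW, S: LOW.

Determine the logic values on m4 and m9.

m1 = R OR S = LOW OR LOW = LOW
m2 = m1 AND P AND Q = LOW AND HIGH AND HIGH = LOW
m3 = S NAND m2 = LOW NAND LOW = HIGH
m4 = m1 AND m3 = LOW AND HIGH = LOW
m9 = Q NOR m3 = HIGH NOR HIGH = LOW

m4 = LOW; m9 = LOW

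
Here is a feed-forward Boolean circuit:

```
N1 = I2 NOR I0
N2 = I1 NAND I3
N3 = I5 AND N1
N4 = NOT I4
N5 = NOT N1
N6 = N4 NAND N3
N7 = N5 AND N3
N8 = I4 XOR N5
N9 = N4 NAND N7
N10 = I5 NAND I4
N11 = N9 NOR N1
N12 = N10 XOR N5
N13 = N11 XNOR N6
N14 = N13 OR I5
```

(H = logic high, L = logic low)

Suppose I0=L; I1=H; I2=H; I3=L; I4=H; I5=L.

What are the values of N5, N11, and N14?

N5 = H; N11 = L; N14 = L

N1 = I2 NOR I0 = H NOR L = L
N3 = I5 AND N1 = L AND L = L
N4 = NOT I4 = NOT H = L
N5 = NOT N1 = NOT L = H
N6 = N4 NAND N3 = L NAND L = H
N7 = N5 AND N3 = H AND L = L
N9 = N4 NAND N7 = L NAND L = H
N11 = N9 NOR N1 = H NOR L = L
N13 = N11 XNOR N6 = L XNOR H = L
N14 = N13 OR I5 = L OR L = L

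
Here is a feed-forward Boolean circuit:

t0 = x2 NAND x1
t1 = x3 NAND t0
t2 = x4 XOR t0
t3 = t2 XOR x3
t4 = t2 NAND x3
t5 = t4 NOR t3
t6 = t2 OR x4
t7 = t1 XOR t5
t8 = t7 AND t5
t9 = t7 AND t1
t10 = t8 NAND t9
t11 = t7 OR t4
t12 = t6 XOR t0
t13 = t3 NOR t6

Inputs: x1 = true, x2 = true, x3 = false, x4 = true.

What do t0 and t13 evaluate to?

t0 = false, t13 = false

t0 = x2 NAND x1 = true NAND true = false
t2 = x4 XOR t0 = true XOR false = true
t3 = t2 XOR x3 = true XOR false = true
t6 = t2 OR x4 = true OR true = true
t13 = t3 NOR t6 = true NOR true = false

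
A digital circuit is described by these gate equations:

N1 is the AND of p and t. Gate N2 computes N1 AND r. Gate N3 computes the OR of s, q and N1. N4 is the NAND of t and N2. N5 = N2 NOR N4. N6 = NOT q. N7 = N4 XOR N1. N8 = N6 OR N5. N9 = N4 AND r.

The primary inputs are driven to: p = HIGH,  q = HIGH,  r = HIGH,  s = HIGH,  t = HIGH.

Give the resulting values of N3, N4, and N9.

N1 = p AND t = HIGH AND HIGH = HIGH
N2 = N1 AND r = HIGH AND HIGH = HIGH
N3 = s OR q OR N1 = HIGH OR HIGH OR HIGH = HIGH
N4 = t NAND N2 = HIGH NAND HIGH = LOW
N9 = N4 AND r = LOW AND HIGH = LOW

N3 = HIGH, N4 = LOW, N9 = LOW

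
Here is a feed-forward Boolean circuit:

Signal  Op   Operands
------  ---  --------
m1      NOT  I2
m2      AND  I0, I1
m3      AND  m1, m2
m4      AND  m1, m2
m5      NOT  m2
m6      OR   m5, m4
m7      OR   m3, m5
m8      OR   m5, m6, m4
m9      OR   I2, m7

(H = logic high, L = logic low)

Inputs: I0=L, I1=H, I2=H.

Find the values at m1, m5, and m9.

m1 = L, m5 = H, m9 = H

m1 = NOT I2 = NOT H = L
m2 = I0 AND I1 = L AND H = L
m3 = m1 AND m2 = L AND L = L
m5 = NOT m2 = NOT L = H
m7 = m3 OR m5 = L OR H = H
m9 = I2 OR m7 = H OR H = H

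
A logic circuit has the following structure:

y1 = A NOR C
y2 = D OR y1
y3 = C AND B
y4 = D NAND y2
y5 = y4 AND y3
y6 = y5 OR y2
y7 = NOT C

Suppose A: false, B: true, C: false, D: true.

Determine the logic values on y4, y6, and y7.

y1 = A NOR C = false NOR false = true
y2 = D OR y1 = true OR true = true
y3 = C AND B = false AND true = false
y4 = D NAND y2 = true NAND true = false
y5 = y4 AND y3 = false AND false = false
y6 = y5 OR y2 = false OR true = true
y7 = NOT C = NOT false = true

y4 = false, y6 = true, y7 = true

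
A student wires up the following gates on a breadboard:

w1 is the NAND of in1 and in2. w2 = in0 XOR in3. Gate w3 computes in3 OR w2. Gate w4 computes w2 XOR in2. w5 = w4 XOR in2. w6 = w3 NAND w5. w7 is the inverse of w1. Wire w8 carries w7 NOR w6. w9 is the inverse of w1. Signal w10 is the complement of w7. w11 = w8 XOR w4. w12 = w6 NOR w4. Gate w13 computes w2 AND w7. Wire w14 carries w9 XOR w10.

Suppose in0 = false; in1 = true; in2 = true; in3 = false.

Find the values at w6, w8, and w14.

w1 = in1 NAND in2 = true NAND true = false
w2 = in0 XOR in3 = false XOR false = false
w3 = in3 OR w2 = false OR false = false
w4 = w2 XOR in2 = false XOR true = true
w5 = w4 XOR in2 = true XOR true = false
w6 = w3 NAND w5 = false NAND false = true
w7 = NOT w1 = NOT false = true
w8 = w7 NOR w6 = true NOR true = false
w9 = NOT w1 = NOT false = true
w10 = NOT w7 = NOT true = false
w14 = w9 XOR w10 = true XOR false = true

w6 = true, w8 = false, w14 = true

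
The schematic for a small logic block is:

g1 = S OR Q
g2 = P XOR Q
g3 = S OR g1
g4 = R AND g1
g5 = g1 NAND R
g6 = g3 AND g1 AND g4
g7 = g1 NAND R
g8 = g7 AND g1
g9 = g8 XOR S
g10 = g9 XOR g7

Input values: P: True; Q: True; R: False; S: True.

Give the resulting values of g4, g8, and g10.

g1 = S OR Q = True OR True = True
g4 = R AND g1 = False AND True = False
g7 = g1 NAND R = True NAND False = True
g8 = g7 AND g1 = True AND True = True
g9 = g8 XOR S = True XOR True = False
g10 = g9 XOR g7 = False XOR True = True

g4 = False; g8 = True; g10 = True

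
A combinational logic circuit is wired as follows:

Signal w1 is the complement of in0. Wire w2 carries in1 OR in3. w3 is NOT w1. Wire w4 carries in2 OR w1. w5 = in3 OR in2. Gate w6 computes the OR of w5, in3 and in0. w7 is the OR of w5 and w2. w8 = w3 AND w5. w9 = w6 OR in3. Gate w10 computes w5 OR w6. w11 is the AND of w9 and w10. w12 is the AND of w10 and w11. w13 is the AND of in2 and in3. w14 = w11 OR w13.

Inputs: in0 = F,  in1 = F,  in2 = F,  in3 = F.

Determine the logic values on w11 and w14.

w11 = F, w14 = F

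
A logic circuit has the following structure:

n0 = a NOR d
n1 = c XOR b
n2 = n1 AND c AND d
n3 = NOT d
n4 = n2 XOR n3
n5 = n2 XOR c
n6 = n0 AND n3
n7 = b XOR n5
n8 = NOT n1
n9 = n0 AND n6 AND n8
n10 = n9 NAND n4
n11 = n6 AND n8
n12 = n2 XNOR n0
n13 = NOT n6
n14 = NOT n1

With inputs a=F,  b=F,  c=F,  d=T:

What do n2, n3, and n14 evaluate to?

n2 = F; n3 = F; n14 = T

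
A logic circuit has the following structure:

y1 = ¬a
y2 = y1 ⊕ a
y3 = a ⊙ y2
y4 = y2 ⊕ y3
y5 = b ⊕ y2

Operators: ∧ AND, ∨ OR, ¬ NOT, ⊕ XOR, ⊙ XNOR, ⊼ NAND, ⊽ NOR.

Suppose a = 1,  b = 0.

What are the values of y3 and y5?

y1 = NOT a = NOT 1 = 0
y2 = y1 XOR a = 0 XOR 1 = 1
y3 = a XNOR y2 = 1 XNOR 1 = 1
y5 = b XOR y2 = 0 XOR 1 = 1

y3 = 1, y5 = 1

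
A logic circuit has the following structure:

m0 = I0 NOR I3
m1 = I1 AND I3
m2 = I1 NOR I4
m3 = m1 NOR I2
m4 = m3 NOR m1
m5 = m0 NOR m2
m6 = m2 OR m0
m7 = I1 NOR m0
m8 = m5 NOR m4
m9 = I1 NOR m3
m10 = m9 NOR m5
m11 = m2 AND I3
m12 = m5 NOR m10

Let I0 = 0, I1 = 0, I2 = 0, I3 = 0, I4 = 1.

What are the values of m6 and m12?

m0 = I0 NOR I3 = 0 NOR 0 = 1
m1 = I1 AND I3 = 0 AND 0 = 0
m2 = I1 NOR I4 = 0 NOR 1 = 0
m3 = m1 NOR I2 = 0 NOR 0 = 1
m5 = m0 NOR m2 = 1 NOR 0 = 0
m6 = m2 OR m0 = 0 OR 1 = 1
m9 = I1 NOR m3 = 0 NOR 1 = 0
m10 = m9 NOR m5 = 0 NOR 0 = 1
m12 = m5 NOR m10 = 0 NOR 1 = 0

m6 = 1  m12 = 0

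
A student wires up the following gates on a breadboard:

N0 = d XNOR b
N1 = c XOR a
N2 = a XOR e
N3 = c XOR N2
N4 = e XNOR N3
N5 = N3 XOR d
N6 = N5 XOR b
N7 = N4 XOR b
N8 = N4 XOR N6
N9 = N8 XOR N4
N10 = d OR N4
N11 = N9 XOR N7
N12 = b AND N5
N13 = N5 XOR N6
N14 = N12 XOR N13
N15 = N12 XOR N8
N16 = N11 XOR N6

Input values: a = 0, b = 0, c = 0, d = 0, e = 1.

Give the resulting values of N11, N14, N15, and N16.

N2 = a XOR e = 0 XOR 1 = 1
N3 = c XOR N2 = 0 XOR 1 = 1
N4 = e XNOR N3 = 1 XNOR 1 = 1
N5 = N3 XOR d = 1 XOR 0 = 1
N6 = N5 XOR b = 1 XOR 0 = 1
N7 = N4 XOR b = 1 XOR 0 = 1
N8 = N4 XOR N6 = 1 XOR 1 = 0
N9 = N8 XOR N4 = 0 XOR 1 = 1
N11 = N9 XOR N7 = 1 XOR 1 = 0
N12 = b AND N5 = 0 AND 1 = 0
N13 = N5 XOR N6 = 1 XOR 1 = 0
N14 = N12 XOR N13 = 0 XOR 0 = 0
N15 = N12 XOR N8 = 0 XOR 0 = 0
N16 = N11 XOR N6 = 0 XOR 1 = 1

N11 = 0  N14 = 0  N15 = 0  N16 = 1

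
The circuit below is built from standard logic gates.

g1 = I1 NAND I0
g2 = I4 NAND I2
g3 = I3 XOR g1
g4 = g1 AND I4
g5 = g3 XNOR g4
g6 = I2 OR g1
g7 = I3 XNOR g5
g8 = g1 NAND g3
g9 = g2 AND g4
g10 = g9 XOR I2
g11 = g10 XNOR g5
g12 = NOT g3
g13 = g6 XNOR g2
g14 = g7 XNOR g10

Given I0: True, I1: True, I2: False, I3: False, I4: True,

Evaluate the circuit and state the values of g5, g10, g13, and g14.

g1 = I1 NAND I0 = True NAND True = False
g2 = I4 NAND I2 = True NAND False = True
g3 = I3 XOR g1 = False XOR False = False
g4 = g1 AND I4 = False AND True = False
g5 = g3 XNOR g4 = False XNOR False = True
g6 = I2 OR g1 = False OR False = False
g7 = I3 XNOR g5 = False XNOR True = False
g9 = g2 AND g4 = True AND False = False
g10 = g9 XOR I2 = False XOR False = False
g13 = g6 XNOR g2 = False XNOR True = False
g14 = g7 XNOR g10 = False XNOR False = True

g5 = True  g10 = False  g13 = False  g14 = True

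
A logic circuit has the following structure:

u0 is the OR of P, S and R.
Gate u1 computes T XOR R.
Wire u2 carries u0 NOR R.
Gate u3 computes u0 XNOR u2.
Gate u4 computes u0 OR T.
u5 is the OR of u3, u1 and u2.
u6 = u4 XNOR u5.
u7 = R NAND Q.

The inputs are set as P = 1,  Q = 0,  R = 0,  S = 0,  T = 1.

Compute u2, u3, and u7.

u0 = P OR S OR R = 1 OR 0 OR 0 = 1
u2 = u0 NOR R = 1 NOR 0 = 0
u3 = u0 XNOR u2 = 1 XNOR 0 = 0
u7 = R NAND Q = 0 NAND 0 = 1

u2 = 0; u3 = 0; u7 = 1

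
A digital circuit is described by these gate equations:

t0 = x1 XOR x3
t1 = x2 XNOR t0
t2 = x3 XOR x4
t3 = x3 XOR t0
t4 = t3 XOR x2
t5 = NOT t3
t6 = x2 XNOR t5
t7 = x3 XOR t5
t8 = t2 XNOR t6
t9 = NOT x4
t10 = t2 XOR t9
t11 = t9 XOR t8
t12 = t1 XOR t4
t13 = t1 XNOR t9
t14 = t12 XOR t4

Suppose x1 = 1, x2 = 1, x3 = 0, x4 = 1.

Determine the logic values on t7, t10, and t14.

t0 = x1 XOR x3 = 1 XOR 0 = 1
t1 = x2 XNOR t0 = 1 XNOR 1 = 1
t2 = x3 XOR x4 = 0 XOR 1 = 1
t3 = x3 XOR t0 = 0 XOR 1 = 1
t4 = t3 XOR x2 = 1 XOR 1 = 0
t5 = NOT t3 = NOT 1 = 0
t7 = x3 XOR t5 = 0 XOR 0 = 0
t9 = NOT x4 = NOT 1 = 0
t10 = t2 XOR t9 = 1 XOR 0 = 1
t12 = t1 XOR t4 = 1 XOR 0 = 1
t14 = t12 XOR t4 = 1 XOR 0 = 1

t7 = 0  t10 = 1  t14 = 1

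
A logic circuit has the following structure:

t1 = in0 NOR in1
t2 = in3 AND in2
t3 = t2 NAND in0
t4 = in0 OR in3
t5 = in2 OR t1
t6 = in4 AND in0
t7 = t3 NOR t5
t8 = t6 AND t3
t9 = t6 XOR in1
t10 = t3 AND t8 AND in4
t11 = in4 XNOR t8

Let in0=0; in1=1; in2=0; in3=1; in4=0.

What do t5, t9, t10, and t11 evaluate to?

t5 = 0; t9 = 1; t10 = 0; t11 = 1

t1 = in0 NOR in1 = 0 NOR 1 = 0
t2 = in3 AND in2 = 1 AND 0 = 0
t3 = t2 NAND in0 = 0 NAND 0 = 1
t5 = in2 OR t1 = 0 OR 0 = 0
t6 = in4 AND in0 = 0 AND 0 = 0
t8 = t6 AND t3 = 0 AND 1 = 0
t9 = t6 XOR in1 = 0 XOR 1 = 1
t10 = t3 AND t8 AND in4 = 1 AND 0 AND 0 = 0
t11 = in4 XNOR t8 = 0 XNOR 0 = 1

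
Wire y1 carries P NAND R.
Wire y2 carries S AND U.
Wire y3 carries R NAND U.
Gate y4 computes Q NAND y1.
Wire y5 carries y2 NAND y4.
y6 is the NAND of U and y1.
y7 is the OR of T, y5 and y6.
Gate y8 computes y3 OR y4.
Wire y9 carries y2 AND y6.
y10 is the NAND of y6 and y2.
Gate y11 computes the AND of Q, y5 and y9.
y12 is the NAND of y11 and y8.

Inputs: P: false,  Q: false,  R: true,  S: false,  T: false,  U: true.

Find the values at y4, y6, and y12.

y1 = P NAND R = false NAND true = true
y2 = S AND U = false AND true = false
y3 = R NAND U = true NAND true = false
y4 = Q NAND y1 = false NAND true = true
y5 = y2 NAND y4 = false NAND true = true
y6 = U NAND y1 = true NAND true = false
y8 = y3 OR y4 = false OR true = true
y9 = y2 AND y6 = false AND false = false
y11 = Q AND y5 AND y9 = false AND true AND false = false
y12 = y11 NAND y8 = false NAND true = true

y4 = true; y6 = false; y12 = true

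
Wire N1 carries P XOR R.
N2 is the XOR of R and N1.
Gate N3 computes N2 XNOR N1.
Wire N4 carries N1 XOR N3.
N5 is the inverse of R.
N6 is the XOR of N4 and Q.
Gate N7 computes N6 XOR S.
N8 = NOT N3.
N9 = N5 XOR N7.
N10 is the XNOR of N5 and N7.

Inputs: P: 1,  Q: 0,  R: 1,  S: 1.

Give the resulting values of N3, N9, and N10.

N3 = 0, N9 = 1, N10 = 0

N1 = P XOR R = 1 XOR 1 = 0
N2 = R XOR N1 = 1 XOR 0 = 1
N3 = N2 XNOR N1 = 1 XNOR 0 = 0
N4 = N1 XOR N3 = 0 XOR 0 = 0
N5 = NOT R = NOT 1 = 0
N6 = N4 XOR Q = 0 XOR 0 = 0
N7 = N6 XOR S = 0 XOR 1 = 1
N9 = N5 XOR N7 = 0 XOR 1 = 1
N10 = N5 XNOR N7 = 0 XNOR 1 = 0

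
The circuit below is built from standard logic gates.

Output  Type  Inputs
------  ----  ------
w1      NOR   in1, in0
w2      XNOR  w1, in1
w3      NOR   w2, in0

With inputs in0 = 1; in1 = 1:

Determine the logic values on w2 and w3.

w2 = 0  w3 = 0

w1 = in1 NOR in0 = 1 NOR 1 = 0
w2 = w1 XNOR in1 = 0 XNOR 1 = 0
w3 = w2 NOR in0 = 0 NOR 1 = 0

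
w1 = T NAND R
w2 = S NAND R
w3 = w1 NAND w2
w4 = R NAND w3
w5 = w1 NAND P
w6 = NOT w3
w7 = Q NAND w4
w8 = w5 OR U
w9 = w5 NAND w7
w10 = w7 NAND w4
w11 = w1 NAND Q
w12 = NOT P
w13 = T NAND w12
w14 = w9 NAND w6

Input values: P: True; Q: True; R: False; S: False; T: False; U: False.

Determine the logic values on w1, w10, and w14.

w1 = T NAND R = False NAND False = True
w2 = S NAND R = False NAND False = True
w3 = w1 NAND w2 = True NAND True = False
w4 = R NAND w3 = False NAND False = True
w5 = w1 NAND P = True NAND True = False
w6 = NOT w3 = NOT False = True
w7 = Q NAND w4 = True NAND True = False
w9 = w5 NAND w7 = False NAND False = True
w10 = w7 NAND w4 = False NAND True = True
w14 = w9 NAND w6 = True NAND True = False

w1 = True; w10 = True; w14 = False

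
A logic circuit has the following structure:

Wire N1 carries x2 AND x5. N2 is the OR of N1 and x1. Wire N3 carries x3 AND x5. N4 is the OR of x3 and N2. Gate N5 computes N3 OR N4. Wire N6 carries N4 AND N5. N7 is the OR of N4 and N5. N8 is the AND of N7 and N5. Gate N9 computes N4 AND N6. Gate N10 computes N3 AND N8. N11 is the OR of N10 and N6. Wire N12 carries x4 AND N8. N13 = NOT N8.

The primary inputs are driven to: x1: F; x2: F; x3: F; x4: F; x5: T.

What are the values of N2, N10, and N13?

N2 = F, N10 = F, N13 = T

N1 = x2 AND x5 = F AND T = F
N2 = N1 OR x1 = F OR F = F
N3 = x3 AND x5 = F AND T = F
N4 = x3 OR N2 = F OR F = F
N5 = N3 OR N4 = F OR F = F
N7 = N4 OR N5 = F OR F = F
N8 = N7 AND N5 = F AND F = F
N10 = N3 AND N8 = F AND F = F
N13 = NOT N8 = NOT F = T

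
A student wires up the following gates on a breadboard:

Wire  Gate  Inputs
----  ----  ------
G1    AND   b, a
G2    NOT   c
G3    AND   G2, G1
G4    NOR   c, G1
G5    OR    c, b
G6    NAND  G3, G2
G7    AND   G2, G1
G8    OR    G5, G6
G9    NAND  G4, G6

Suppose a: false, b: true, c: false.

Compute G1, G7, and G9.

G1 = b AND a = true AND false = false
G2 = NOT c = NOT false = true
G3 = G2 AND G1 = true AND false = false
G4 = c NOR G1 = false NOR false = true
G6 = G3 NAND G2 = false NAND true = true
G7 = G2 AND G1 = true AND false = false
G9 = G4 NAND G6 = true NAND true = false

G1 = false  G7 = false  G9 = false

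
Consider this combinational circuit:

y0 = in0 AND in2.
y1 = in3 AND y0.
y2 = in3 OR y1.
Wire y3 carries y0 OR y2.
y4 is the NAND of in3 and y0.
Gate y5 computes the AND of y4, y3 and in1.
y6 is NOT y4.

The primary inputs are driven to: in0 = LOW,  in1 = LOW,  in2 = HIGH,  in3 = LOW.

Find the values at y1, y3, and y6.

y1 = LOW, y3 = LOW, y6 = LOW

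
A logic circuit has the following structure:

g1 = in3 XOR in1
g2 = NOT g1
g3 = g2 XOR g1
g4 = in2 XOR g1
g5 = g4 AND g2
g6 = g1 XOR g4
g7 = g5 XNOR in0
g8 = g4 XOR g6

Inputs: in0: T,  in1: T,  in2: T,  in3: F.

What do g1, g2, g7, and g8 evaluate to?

g1 = T  g2 = F  g7 = F  g8 = T

g1 = in3 XOR in1 = F XOR T = T
g2 = NOT g1 = NOT T = F
g4 = in2 XOR g1 = T XOR T = F
g5 = g4 AND g2 = F AND F = F
g6 = g1 XOR g4 = T XOR F = T
g7 = g5 XNOR in0 = F XNOR T = F
g8 = g4 XOR g6 = F XOR T = T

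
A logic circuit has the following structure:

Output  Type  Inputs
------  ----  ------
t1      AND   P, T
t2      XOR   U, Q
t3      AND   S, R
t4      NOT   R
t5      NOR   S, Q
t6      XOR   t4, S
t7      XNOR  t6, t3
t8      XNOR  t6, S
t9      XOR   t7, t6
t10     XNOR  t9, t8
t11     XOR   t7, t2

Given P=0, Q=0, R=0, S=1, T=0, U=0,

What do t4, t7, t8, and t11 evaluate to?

t2 = U XOR Q = 0 XOR 0 = 0
t3 = S AND R = 1 AND 0 = 0
t4 = NOT R = NOT 0 = 1
t6 = t4 XOR S = 1 XOR 1 = 0
t7 = t6 XNOR t3 = 0 XNOR 0 = 1
t8 = t6 XNOR S = 0 XNOR 1 = 0
t11 = t7 XOR t2 = 1 XOR 0 = 1

t4 = 1, t7 = 1, t8 = 0, t11 = 1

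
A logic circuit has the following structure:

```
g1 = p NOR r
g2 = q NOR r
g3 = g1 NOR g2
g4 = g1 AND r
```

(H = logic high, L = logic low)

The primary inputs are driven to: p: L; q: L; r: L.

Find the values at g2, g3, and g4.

g2 = H, g3 = L, g4 = L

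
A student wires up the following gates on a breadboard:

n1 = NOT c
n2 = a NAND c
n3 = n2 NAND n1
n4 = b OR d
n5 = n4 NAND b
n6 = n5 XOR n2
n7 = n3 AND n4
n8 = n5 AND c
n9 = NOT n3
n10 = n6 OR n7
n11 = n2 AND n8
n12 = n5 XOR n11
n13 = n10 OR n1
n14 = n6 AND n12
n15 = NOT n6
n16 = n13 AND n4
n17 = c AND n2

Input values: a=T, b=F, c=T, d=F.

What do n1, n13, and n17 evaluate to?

n1 = NOT c = NOT T = F
n2 = a NAND c = T NAND T = F
n3 = n2 NAND n1 = F NAND F = T
n4 = b OR d = F OR F = F
n5 = n4 NAND b = F NAND F = T
n6 = n5 XOR n2 = T XOR F = T
n7 = n3 AND n4 = T AND F = F
n10 = n6 OR n7 = T OR F = T
n13 = n10 OR n1 = T OR F = T
n17 = c AND n2 = T AND F = F

n1 = F  n13 = T  n17 = F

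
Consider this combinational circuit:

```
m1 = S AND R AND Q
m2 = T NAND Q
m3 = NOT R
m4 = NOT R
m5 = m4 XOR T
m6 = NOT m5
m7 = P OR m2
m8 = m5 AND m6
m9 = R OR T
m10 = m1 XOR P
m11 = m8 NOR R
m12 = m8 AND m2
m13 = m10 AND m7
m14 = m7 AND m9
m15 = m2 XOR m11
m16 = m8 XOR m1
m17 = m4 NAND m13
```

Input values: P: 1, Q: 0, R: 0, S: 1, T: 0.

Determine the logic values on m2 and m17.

m1 = S AND R AND Q = 1 AND 0 AND 0 = 0
m2 = T NAND Q = 0 NAND 0 = 1
m4 = NOT R = NOT 0 = 1
m7 = P OR m2 = 1 OR 1 = 1
m10 = m1 XOR P = 0 XOR 1 = 1
m13 = m10 AND m7 = 1 AND 1 = 1
m17 = m4 NAND m13 = 1 NAND 1 = 0

m2 = 1; m17 = 0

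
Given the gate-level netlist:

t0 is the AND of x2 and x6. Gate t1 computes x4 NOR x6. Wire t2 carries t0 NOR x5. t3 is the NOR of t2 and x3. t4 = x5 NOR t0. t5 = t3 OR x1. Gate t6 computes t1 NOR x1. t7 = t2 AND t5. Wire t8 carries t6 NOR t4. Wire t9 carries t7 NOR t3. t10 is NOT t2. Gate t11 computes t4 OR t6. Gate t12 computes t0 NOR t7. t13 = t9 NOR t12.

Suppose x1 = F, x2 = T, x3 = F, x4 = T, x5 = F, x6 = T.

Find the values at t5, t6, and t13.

t5 = T; t6 = T; t13 = T

t0 = x2 AND x6 = T AND T = T
t1 = x4 NOR x6 = T NOR T = F
t2 = t0 NOR x5 = T NOR F = F
t3 = t2 NOR x3 = F NOR F = T
t5 = t3 OR x1 = T OR F = T
t6 = t1 NOR x1 = F NOR F = T
t7 = t2 AND t5 = F AND T = F
t9 = t7 NOR t3 = F NOR T = F
t12 = t0 NOR t7 = T NOR F = F
t13 = t9 NOR t12 = F NOR F = T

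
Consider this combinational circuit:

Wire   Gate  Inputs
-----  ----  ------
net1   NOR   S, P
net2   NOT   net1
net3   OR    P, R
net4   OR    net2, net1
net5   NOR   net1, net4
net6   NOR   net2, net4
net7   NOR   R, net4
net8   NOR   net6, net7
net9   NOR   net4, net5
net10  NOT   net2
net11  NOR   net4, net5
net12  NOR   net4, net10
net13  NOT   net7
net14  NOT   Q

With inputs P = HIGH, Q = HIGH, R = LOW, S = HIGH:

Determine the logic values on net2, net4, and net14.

net1 = S NOR P = HIGH NOR HIGH = LOW
net2 = NOT net1 = NOT LOW = HIGH
net4 = net2 OR net1 = HIGH OR LOW = HIGH
net14 = NOT Q = NOT HIGH = LOW

net2 = HIGH  net4 = HIGH  net14 = LOW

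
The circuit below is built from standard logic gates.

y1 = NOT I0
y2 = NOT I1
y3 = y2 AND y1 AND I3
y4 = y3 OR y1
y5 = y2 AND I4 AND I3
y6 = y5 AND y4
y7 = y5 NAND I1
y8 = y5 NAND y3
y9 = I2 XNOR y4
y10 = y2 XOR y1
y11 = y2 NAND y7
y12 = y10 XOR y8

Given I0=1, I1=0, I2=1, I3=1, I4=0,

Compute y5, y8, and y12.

y5 = 0  y8 = 1  y12 = 0

y1 = NOT I0 = NOT 1 = 0
y2 = NOT I1 = NOT 0 = 1
y3 = y2 AND y1 AND I3 = 1 AND 0 AND 1 = 0
y5 = y2 AND I4 AND I3 = 1 AND 0 AND 1 = 0
y8 = y5 NAND y3 = 0 NAND 0 = 1
y10 = y2 XOR y1 = 1 XOR 0 = 1
y12 = y10 XOR y8 = 1 XOR 1 = 0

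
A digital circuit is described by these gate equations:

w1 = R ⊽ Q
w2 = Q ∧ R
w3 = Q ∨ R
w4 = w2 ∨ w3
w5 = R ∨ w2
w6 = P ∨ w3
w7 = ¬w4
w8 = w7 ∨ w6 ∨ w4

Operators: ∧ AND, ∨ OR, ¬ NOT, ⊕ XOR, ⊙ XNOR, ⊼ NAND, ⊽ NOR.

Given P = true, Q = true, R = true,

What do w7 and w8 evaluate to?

w2 = Q AND R = true AND true = true
w3 = Q OR R = true OR true = true
w4 = w2 OR w3 = true OR true = true
w6 = P OR w3 = true OR true = true
w7 = NOT w4 = NOT true = false
w8 = w7 OR w6 OR w4 = false OR true OR true = true

w7 = false; w8 = true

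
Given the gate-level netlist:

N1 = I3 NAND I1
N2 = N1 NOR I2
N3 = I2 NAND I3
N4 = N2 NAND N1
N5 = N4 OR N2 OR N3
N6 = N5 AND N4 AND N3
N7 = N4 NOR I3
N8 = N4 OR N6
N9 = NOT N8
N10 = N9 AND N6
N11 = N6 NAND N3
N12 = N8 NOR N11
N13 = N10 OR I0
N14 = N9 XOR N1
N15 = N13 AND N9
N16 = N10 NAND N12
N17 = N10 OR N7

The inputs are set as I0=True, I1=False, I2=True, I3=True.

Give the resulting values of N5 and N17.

N1 = I3 NAND I1 = True NAND False = True
N2 = N1 NOR I2 = True NOR True = False
N3 = I2 NAND I3 = True NAND True = False
N4 = N2 NAND N1 = False NAND True = True
N5 = N4 OR N2 OR N3 = True OR False OR False = True
N6 = N5 AND N4 AND N3 = True AND True AND False = False
N7 = N4 NOR I3 = True NOR True = False
N8 = N4 OR N6 = True OR False = True
N9 = NOT N8 = NOT True = False
N10 = N9 AND N6 = False AND False = False
N17 = N10 OR N7 = False OR False = False

N5 = True; N17 = False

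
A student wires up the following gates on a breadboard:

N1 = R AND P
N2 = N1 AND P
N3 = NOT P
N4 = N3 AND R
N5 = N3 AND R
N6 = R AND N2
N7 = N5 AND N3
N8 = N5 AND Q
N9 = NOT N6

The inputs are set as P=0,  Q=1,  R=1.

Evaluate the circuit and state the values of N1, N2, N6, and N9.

N1 = R AND P = 1 AND 0 = 0
N2 = N1 AND P = 0 AND 0 = 0
N6 = R AND N2 = 1 AND 0 = 0
N9 = NOT N6 = NOT 0 = 1

N1 = 0, N2 = 0, N6 = 0, N9 = 1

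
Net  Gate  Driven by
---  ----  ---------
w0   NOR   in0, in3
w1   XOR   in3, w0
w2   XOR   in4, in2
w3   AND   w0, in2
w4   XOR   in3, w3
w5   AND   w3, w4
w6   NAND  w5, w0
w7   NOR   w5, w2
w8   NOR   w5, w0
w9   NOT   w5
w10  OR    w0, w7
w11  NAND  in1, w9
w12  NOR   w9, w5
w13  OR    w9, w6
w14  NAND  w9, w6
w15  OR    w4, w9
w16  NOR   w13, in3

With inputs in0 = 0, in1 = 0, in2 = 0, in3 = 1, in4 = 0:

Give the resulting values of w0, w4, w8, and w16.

w0 = in0 NOR in3 = 0 NOR 1 = 0
w3 = w0 AND in2 = 0 AND 0 = 0
w4 = in3 XOR w3 = 1 XOR 0 = 1
w5 = w3 AND w4 = 0 AND 1 = 0
w6 = w5 NAND w0 = 0 NAND 0 = 1
w8 = w5 NOR w0 = 0 NOR 0 = 1
w9 = NOT w5 = NOT 0 = 1
w13 = w9 OR w6 = 1 OR 1 = 1
w16 = w13 NOR in3 = 1 NOR 1 = 0

w0 = 0; w4 = 1; w8 = 1; w16 = 0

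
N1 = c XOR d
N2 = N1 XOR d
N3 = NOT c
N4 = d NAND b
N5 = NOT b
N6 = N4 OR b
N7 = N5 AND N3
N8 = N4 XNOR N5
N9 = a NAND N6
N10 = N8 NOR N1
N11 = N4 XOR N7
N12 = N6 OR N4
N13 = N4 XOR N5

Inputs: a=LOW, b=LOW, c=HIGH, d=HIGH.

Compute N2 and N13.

N2 = HIGH  N13 = LOW

N1 = c XOR d = HIGH XOR HIGH = LOW
N2 = N1 XOR d = LOW XOR HIGH = HIGH
N4 = d NAND b = HIGH NAND LOW = HIGH
N5 = NOT b = NOT LOW = HIGH
N13 = N4 XOR N5 = HIGH XOR HIGH = LOW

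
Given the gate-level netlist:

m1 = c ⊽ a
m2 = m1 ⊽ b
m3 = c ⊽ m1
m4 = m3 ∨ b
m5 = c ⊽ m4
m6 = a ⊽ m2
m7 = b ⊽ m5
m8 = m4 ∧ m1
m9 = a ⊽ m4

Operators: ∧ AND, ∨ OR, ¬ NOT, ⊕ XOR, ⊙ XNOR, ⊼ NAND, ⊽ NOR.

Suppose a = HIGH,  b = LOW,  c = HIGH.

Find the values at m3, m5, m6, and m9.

m3 = LOW, m5 = LOW, m6 = LOW, m9 = LOW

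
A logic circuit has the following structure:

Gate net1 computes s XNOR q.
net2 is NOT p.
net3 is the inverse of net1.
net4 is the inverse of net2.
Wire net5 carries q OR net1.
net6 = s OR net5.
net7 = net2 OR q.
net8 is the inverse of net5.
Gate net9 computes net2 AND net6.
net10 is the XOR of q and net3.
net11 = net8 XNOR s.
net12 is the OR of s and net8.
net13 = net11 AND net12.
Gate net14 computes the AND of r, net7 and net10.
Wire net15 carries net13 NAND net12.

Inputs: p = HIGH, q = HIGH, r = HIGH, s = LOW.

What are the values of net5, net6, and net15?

net1 = s XNOR q = LOW XNOR HIGH = LOW
net5 = q OR net1 = HIGH OR LOW = HIGH
net6 = s OR net5 = LOW OR HIGH = HIGH
net8 = NOT net5 = NOT HIGH = LOW
net11 = net8 XNOR s = LOW XNOR LOW = HIGH
net12 = s OR net8 = LOW OR LOW = LOW
net13 = net11 AND net12 = HIGH AND LOW = LOW
net15 = net13 NAND net12 = LOW NAND LOW = HIGH

net5 = HIGH  net6 = HIGH  net15 = HIGH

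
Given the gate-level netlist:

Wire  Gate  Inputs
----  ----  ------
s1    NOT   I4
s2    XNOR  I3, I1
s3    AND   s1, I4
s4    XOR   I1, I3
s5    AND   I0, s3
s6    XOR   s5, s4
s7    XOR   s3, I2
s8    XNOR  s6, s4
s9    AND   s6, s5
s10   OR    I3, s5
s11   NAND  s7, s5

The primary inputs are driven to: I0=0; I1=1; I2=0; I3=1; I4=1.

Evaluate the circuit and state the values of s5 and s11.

s5 = 0, s11 = 1

s1 = NOT I4 = NOT 1 = 0
s3 = s1 AND I4 = 0 AND 1 = 0
s5 = I0 AND s3 = 0 AND 0 = 0
s7 = s3 XOR I2 = 0 XOR 0 = 0
s11 = s7 NAND s5 = 0 NAND 0 = 1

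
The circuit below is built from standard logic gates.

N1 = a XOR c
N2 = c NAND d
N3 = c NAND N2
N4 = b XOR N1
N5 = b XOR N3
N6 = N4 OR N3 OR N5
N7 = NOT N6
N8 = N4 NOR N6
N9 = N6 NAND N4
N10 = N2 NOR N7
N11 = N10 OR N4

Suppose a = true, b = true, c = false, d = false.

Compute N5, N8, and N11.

N5 = false, N8 = false, N11 = false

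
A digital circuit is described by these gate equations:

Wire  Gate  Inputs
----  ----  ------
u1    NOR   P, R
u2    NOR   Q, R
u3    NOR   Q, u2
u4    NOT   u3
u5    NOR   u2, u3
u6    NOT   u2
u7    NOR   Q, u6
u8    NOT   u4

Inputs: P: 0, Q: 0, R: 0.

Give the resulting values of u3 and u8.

u3 = 0, u8 = 0

u2 = Q NOR R = 0 NOR 0 = 1
u3 = Q NOR u2 = 0 NOR 1 = 0
u4 = NOT u3 = NOT 0 = 1
u8 = NOT u4 = NOT 1 = 0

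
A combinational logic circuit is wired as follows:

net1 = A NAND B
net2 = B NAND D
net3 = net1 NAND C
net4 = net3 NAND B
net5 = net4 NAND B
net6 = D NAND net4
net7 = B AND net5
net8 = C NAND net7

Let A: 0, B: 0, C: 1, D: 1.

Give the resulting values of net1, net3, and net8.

net1 = 1; net3 = 0; net8 = 1

net1 = A NAND B = 0 NAND 0 = 1
net3 = net1 NAND C = 1 NAND 1 = 0
net4 = net3 NAND B = 0 NAND 0 = 1
net5 = net4 NAND B = 1 NAND 0 = 1
net7 = B AND net5 = 0 AND 1 = 0
net8 = C NAND net7 = 1 NAND 0 = 1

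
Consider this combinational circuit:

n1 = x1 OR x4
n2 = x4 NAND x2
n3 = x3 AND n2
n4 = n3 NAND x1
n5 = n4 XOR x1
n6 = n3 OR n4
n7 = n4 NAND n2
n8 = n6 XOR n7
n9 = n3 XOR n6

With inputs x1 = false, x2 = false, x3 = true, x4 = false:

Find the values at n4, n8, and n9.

n2 = x4 NAND x2 = false NAND false = true
n3 = x3 AND n2 = true AND true = true
n4 = n3 NAND x1 = true NAND false = true
n6 = n3 OR n4 = true OR true = true
n7 = n4 NAND n2 = true NAND true = false
n8 = n6 XOR n7 = true XOR false = true
n9 = n3 XOR n6 = true XOR true = false

n4 = true, n8 = true, n9 = false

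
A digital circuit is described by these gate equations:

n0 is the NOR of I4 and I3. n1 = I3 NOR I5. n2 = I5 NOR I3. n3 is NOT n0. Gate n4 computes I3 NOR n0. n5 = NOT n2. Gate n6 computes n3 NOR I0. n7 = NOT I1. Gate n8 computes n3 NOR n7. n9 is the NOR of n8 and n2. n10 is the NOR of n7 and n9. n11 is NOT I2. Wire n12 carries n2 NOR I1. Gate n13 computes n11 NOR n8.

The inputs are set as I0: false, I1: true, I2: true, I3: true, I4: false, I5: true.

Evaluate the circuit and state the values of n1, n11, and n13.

n0 = I4 NOR I3 = false NOR true = false
n1 = I3 NOR I5 = true NOR true = false
n3 = NOT n0 = NOT false = true
n7 = NOT I1 = NOT true = false
n8 = n3 NOR n7 = true NOR false = false
n11 = NOT I2 = NOT true = false
n13 = n11 NOR n8 = false NOR false = true

n1 = false, n11 = false, n13 = true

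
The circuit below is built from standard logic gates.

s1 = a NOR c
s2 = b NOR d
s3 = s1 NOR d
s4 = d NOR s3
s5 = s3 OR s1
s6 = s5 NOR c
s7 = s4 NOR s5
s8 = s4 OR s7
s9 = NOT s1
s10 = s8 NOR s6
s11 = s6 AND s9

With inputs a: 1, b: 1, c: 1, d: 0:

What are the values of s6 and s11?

s1 = a NOR c = 1 NOR 1 = 0
s3 = s1 NOR d = 0 NOR 0 = 1
s5 = s3 OR s1 = 1 OR 0 = 1
s6 = s5 NOR c = 1 NOR 1 = 0
s9 = NOT s1 = NOT 0 = 1
s11 = s6 AND s9 = 0 AND 1 = 0

s6 = 0; s11 = 0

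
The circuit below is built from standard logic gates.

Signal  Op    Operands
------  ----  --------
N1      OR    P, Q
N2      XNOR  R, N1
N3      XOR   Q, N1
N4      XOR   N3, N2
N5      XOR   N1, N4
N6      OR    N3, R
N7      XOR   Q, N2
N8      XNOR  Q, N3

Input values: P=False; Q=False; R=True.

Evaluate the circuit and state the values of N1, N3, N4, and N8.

N1 = False, N3 = False, N4 = False, N8 = True

N1 = P OR Q = False OR False = False
N2 = R XNOR N1 = True XNOR False = False
N3 = Q XOR N1 = False XOR False = False
N4 = N3 XOR N2 = False XOR False = False
N8 = Q XNOR N3 = False XNOR False = True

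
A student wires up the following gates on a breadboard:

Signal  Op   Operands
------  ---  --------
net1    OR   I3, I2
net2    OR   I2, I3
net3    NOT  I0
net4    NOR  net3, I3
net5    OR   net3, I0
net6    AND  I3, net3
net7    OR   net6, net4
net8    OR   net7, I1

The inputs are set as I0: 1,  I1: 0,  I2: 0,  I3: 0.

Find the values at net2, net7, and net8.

net2 = 0, net7 = 1, net8 = 1

net2 = I2 OR I3 = 0 OR 0 = 0
net3 = NOT I0 = NOT 1 = 0
net4 = net3 NOR I3 = 0 NOR 0 = 1
net6 = I3 AND net3 = 0 AND 0 = 0
net7 = net6 OR net4 = 0 OR 1 = 1
net8 = net7 OR I1 = 1 OR 0 = 1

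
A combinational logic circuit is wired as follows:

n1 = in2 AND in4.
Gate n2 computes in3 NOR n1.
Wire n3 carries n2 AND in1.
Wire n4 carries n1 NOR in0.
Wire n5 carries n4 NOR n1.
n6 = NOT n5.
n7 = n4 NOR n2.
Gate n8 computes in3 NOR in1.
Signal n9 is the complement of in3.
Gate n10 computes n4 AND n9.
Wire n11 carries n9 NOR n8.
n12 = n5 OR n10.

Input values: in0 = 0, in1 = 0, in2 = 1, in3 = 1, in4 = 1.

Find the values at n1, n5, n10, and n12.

n1 = in2 AND in4 = 1 AND 1 = 1
n4 = n1 NOR in0 = 1 NOR 0 = 0
n5 = n4 NOR n1 = 0 NOR 1 = 0
n9 = NOT in3 = NOT 1 = 0
n10 = n4 AND n9 = 0 AND 0 = 0
n12 = n5 OR n10 = 0 OR 0 = 0

n1 = 1, n5 = 0, n10 = 0, n12 = 0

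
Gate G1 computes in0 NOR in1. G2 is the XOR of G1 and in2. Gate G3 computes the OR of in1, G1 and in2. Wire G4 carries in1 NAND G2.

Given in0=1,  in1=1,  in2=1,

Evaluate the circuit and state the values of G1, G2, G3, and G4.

G1 = in0 NOR in1 = 1 NOR 1 = 0
G2 = G1 XOR in2 = 0 XOR 1 = 1
G3 = in1 OR G1 OR in2 = 1 OR 0 OR 1 = 1
G4 = in1 NAND G2 = 1 NAND 1 = 0

G1 = 0, G2 = 1, G3 = 1, G4 = 0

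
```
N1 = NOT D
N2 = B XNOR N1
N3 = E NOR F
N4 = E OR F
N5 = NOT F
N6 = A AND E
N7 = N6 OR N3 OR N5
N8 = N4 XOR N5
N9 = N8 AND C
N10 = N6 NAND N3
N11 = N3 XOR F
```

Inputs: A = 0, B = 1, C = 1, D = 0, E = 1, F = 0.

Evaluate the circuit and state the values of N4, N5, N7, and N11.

N4 = 1, N5 = 1, N7 = 1, N11 = 0

N3 = E NOR F = 1 NOR 0 = 0
N4 = E OR F = 1 OR 0 = 1
N5 = NOT F = NOT 0 = 1
N6 = A AND E = 0 AND 1 = 0
N7 = N6 OR N3 OR N5 = 0 OR 0 OR 1 = 1
N11 = N3 XOR F = 0 XOR 0 = 0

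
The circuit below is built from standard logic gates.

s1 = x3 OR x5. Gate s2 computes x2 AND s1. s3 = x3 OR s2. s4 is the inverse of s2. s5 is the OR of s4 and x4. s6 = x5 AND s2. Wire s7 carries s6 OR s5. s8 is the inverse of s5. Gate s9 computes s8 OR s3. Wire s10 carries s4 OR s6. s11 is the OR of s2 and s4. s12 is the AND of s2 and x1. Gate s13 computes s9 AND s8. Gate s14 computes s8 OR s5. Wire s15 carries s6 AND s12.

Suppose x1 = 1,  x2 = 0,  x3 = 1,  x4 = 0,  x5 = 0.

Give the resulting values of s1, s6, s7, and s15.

s1 = 1; s6 = 0; s7 = 1; s15 = 0

s1 = x3 OR x5 = 1 OR 0 = 1
s2 = x2 AND s1 = 0 AND 1 = 0
s4 = NOT s2 = NOT 0 = 1
s5 = s4 OR x4 = 1 OR 0 = 1
s6 = x5 AND s2 = 0 AND 0 = 0
s7 = s6 OR s5 = 0 OR 1 = 1
s12 = s2 AND x1 = 0 AND 1 = 0
s15 = s6 AND s12 = 0 AND 0 = 0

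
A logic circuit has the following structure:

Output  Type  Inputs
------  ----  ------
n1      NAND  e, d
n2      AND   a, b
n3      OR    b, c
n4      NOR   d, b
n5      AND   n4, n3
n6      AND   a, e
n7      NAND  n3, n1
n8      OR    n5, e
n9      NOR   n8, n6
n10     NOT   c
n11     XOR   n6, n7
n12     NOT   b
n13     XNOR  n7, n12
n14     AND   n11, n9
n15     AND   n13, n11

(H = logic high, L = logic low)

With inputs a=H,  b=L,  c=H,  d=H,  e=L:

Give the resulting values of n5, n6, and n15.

n5 = L, n6 = L, n15 = L

n1 = e NAND d = L NAND H = H
n3 = b OR c = L OR H = H
n4 = d NOR b = H NOR L = L
n5 = n4 AND n3 = L AND H = L
n6 = a AND e = H AND L = L
n7 = n3 NAND n1 = H NAND H = L
n11 = n6 XOR n7 = L XOR L = L
n12 = NOT b = NOT L = H
n13 = n7 XNOR n12 = L XNOR H = L
n15 = n13 AND n11 = L AND L = L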